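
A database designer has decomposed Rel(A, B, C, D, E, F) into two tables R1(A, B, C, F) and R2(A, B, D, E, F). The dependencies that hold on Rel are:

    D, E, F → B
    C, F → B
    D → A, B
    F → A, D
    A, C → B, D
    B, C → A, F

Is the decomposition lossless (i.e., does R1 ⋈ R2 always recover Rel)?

Common attributes: R1 ∩ R2 = {A, B, F}.
Closure of {A, B, F}: F → A, D applies, adding D. So (A, B, F)⁺ = {A, B, D, F}.
The closure contains neither all of R1 = {A, B, C, F} nor all of R2 = {A, B, D, E, F}, so the common attributes are not a superkey of either fragment. The join is lossy.

No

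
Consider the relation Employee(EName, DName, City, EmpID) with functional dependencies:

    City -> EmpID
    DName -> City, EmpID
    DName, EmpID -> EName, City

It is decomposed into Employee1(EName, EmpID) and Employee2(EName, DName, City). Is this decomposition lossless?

Common attributes: Employee1 ∩ Employee2 = {EName}.
No dependency enlarges {EName}, so (EName)⁺ = {EName}.
The closure contains neither all of Employee1 = {EName, EmpID} nor all of Employee2 = {EName, DName, City}, so the common attributes are not a superkey of either fragment. The join is lossy.

No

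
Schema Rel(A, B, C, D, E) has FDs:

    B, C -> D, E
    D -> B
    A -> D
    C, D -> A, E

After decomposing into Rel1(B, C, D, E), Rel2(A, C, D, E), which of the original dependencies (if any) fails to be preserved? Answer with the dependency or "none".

B, C → D, E lies within Rel1.
D → B lies within Rel1.
A → D lies within Rel2.
C, D → A, E lies within Rel2.
Every dependency is enforceable on the fragments, so the decomposition is dependency-preserving.

none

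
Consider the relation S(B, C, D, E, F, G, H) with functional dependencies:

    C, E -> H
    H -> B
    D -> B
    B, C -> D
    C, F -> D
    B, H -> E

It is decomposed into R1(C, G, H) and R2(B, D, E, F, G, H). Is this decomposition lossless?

No

Common attributes: R1 ∩ R2 = {G, H}.
Closure of {G, H}: H → B applies, adding B; B, H → E applies, adding E. So (G, H)⁺ = {B, E, G, H}.
The closure contains neither all of R1 = {C, G, H} nor all of R2 = {B, D, E, F, G, H}, so the common attributes are not a superkey of either fragment. The join is lossy.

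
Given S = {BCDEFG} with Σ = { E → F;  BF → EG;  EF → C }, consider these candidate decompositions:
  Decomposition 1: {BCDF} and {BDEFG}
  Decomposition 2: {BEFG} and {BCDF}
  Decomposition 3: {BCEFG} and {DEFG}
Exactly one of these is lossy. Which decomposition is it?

Decomposition 3

Decomposition 1: common = {BDF}, closure = {BCDEFG} → lossless.
Decomposition 2: common = {BF}, closure = {BCEFG} → lossless.
Decomposition 3: common = {EFG}, closure = {CEFG} → lossy.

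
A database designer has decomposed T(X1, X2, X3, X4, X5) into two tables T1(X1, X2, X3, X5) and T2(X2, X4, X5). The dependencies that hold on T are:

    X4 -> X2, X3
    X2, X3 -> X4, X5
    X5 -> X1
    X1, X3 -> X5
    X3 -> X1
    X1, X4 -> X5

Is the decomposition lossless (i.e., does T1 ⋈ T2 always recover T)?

No

Common attributes: T1 ∩ T2 = {X2, X5}.
Closure of {X2, X5}: X5 → X1 applies, adding X1. So (X2, X5)⁺ = {X1, X2, X5}.
The closure contains neither all of T1 = {X1, X2, X3, X5} nor all of T2 = {X2, X4, X5}, so the common attributes are not a superkey of either fragment. The join is lossy.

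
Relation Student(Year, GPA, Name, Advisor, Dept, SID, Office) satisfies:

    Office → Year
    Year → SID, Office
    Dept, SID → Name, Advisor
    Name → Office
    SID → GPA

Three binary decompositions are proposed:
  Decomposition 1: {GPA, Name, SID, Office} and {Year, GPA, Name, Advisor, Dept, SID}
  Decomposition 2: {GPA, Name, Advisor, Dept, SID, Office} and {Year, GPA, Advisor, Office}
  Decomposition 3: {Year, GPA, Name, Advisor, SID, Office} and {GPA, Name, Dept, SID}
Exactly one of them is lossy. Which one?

Decomposition 1: common = {GPA, Name, SID}, closure = {Year, GPA, Name, SID, Office} → lossless.
Decomposition 2: common = {GPA, Advisor, Office}, closure = {Year, GPA, Advisor, SID, Office} → lossless.
Decomposition 3: common = {GPA, Name, SID}, closure = {Year, GPA, Name, SID, Office} → lossy.

Decomposition 3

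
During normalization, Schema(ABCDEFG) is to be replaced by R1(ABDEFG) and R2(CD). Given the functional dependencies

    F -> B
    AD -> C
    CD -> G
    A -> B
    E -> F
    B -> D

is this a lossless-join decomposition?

Common attributes: R1 ∩ R2 = {D}.
No dependency enlarges {D}, so (D)⁺ = {D}.
The closure contains neither all of R1 = {ABDEFG} nor all of R2 = {CD}, so the common attributes are not a superkey of either fragment. The join is lossy.

No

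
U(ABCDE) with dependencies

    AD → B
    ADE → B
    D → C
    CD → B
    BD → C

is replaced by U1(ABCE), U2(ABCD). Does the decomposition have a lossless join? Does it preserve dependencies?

Lossless test: (ABC)⁺ = {ABC}, which is a superkey of neither fragment — lossy.
Dependency preservation: ADE → B is not contained in any single fragment, but the restricted closure of its left-hand side across the fragments still reaches the right-hand side; the remaining FDs each lie inside some fragment. All dependencies are preserved.

lossy but dependency-preserving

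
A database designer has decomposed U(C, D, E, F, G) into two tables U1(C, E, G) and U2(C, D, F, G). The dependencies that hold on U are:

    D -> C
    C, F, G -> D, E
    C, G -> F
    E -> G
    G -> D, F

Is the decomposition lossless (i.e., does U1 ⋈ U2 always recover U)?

Common attributes: U1 ∩ U2 = {C, G}.
Closure of {C, G}: C, G → F applies, adding F; G → D, F applies, adding D; C, F, G → D, E applies, adding E. So (C, G)⁺ = {C, D, E, F, G}.
This closure contains every attribute of U1, so U1 ∩ U2 → U1. The join is lossless.

Yes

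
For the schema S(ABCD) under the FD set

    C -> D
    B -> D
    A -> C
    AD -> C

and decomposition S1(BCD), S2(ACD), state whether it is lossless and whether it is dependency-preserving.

lossy but dependency-preserving

Lossless test: (CD)⁺ = {CD}, which is a superkey of neither fragment — lossy.
Dependency preservation: every FD's attributes lie within a single fragment, so each can be enforced locally — preserved.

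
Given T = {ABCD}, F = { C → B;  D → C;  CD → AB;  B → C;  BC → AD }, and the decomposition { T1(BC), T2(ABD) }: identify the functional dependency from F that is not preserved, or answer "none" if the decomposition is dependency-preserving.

C → B lies within T1.
D → C: restricted closure across fragments reaches C.
CD → AB: restricted closure across fragments reaches AB.
B → C lies within T1.
BC → AD: restricted closure across fragments reaches AD.
Every dependency is enforceable on the fragments, so the decomposition is dependency-preserving.

none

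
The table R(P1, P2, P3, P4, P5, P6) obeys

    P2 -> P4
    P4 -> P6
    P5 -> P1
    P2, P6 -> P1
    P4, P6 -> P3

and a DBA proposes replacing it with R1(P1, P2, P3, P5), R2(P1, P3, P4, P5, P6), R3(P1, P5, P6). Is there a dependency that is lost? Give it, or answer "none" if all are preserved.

P2 -> P4

Check P2 → P4: no single fragment contains all of {P2, P4}, and the restricted closure of {P2} across the fragments never reaches {P4}.
P4 → P6 is preserved.
P5 → P1 is preserved.
P2, P6 → P1 is preserved.
P4, P6 → P3 is preserved.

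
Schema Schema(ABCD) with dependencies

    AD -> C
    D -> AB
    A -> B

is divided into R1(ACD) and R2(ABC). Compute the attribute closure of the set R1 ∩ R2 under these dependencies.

R1 ∩ R2 = {AC}.
A → B applies, adding B
Closure: {ABC}.

ABC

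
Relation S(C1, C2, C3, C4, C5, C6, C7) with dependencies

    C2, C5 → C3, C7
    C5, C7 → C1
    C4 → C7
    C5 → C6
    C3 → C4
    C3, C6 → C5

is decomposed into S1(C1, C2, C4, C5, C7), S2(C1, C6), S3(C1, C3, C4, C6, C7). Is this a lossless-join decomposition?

No

Chase test. Columns are C1, C2, C3, C4, C5, C6, C7; row i has aⱼ where attribute j ∈ Si, else bᵢⱼ.
Initial tableau (one row per fragment):
  row 1: a1 a2 b13 a4 a5 b16 a7
  row 2: a1 b22 b23 b24 b25 a6 b27
  row 3: a1 b32 a3 a4 b35 a6 a7
No row becomes fully distinguished — the join is lossy.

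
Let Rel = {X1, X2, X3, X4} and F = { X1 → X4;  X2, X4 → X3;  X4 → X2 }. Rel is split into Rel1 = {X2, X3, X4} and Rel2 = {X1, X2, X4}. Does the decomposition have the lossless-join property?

Common attributes: Rel1 ∩ Rel2 = {X2, X4}.
Closure of {X2, X4}: X2, X4 → X3 applies, adding X3. So (X2, X4)⁺ = {X2, X3, X4}.
This closure contains every attribute of Rel1, so Rel1 ∩ Rel2 → Rel1. The join is lossless.

Yes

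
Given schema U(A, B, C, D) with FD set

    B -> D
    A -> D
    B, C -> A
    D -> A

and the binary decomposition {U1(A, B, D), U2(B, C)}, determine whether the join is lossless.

Yes

Common attributes: U1 ∩ U2 = {B}.
Closure of {B}: B → D applies, adding D; D → A applies, adding A. So (B)⁺ = {A, B, D}.
This closure contains every attribute of U1, so U1 ∩ U2 → U1. The join is lossless.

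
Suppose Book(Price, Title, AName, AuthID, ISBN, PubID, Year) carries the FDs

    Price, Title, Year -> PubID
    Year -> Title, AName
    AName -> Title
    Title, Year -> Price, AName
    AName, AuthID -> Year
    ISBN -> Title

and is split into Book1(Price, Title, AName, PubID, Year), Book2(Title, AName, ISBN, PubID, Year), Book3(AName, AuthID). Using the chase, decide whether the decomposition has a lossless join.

Chase test. Columns are Price, Title, AName, AuthID, ISBN, PubID, Year; row i has aⱼ where attribute j ∈ Booki, else bᵢⱼ.
Initial tableau (one row per fragment):
  row 1: a1 a2 a3 b14 b15 a6 a7
  row 2: b21 a2 a3 b24 a5 a6 a7
  row 3: b31 b32 a3 a4 b35 b36 b37
Rows 1 and 3 agree on AName; apply AName→Title and equate their Title entries.
Rows 1 and 2 agree on Title, Year; apply Title, Year→Price, AName and equate their Price, AName entries.
No row becomes fully distinguished — the join is lossy.

No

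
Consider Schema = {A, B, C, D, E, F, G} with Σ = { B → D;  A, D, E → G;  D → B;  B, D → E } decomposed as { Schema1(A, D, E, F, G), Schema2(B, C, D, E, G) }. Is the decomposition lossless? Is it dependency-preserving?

lossy but dependency-preserving

Lossless test: (D, E, G)⁺ = {B, D, E, G}, which is a superkey of neither fragment — lossy.
Dependency preservation: every FD's attributes lie within a single fragment, so each can be enforced locally — preserved.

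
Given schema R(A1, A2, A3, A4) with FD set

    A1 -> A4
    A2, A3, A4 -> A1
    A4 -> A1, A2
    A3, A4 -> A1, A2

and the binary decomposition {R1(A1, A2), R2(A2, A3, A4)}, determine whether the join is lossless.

No

Common attributes: R1 ∩ R2 = {A2}.
No dependency enlarges {A2}, so (A2)⁺ = {A2}.
The closure contains neither all of R1 = {A1, A2} nor all of R2 = {A2, A3, A4}, so the common attributes are not a superkey of either fragment. The join is lossy.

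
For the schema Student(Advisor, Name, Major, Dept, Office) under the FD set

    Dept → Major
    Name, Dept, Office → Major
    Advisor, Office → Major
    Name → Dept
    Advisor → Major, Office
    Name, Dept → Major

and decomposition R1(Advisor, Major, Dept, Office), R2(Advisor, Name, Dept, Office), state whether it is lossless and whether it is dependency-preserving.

Lossless test: (Advisor, Dept, Office)⁺ = {Advisor, Major, Dept, Office}, which contains all of one fragment — lossless.
Dependency preservation: Name, Dept, Office → Major; Name, Dept → Major are not contained in any single fragment, but the restricted closure of each left-hand side across the fragments still reaches the right-hand side; the remaining FDs each lie inside some fragment. All dependencies are preserved.

lossless and dependency-preserving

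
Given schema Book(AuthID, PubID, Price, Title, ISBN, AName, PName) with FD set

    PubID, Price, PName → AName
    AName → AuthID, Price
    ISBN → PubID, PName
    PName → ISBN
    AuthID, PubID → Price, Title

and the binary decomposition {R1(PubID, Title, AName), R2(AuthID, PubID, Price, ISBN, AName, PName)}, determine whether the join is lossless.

Yes

Common attributes: R1 ∩ R2 = {PubID, AName}.
Closure of {PubID, AName}: AName → AuthID, Price applies, adding AuthID, Price; AuthID, PubID → Price, Title applies, adding Title. So (PubID, AName)⁺ = {AuthID, PubID, Price, Title, AName}.
This closure contains every attribute of R1, so R1 ∩ R2 → R1. The join is lossless.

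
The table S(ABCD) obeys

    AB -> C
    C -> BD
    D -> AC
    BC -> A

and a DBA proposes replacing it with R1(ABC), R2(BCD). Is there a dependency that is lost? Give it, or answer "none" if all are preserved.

AB → C lies within R1.
C → BD lies within R2.
D → AC: restricted closure across fragments reaches AC.
BC → A lies within R1.
Every dependency is enforceable on the fragments, so the decomposition is dependency-preserving.

none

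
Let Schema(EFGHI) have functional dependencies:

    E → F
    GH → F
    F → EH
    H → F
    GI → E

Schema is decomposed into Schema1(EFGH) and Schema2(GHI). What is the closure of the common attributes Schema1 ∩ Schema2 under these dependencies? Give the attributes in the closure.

Schema1 ∩ Schema2 = {GH}.
GH → F applies, adding F
F → EH applies, adding E
Closure: {EFGH}.

EFGH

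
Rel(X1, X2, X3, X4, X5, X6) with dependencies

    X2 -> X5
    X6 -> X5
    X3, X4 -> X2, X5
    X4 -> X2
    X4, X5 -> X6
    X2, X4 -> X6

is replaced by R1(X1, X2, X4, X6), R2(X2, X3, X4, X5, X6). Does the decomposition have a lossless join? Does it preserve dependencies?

Lossless test: (X2, X4, X6)⁺ = {X2, X4, X5, X6}, which is a superkey of neither fragment — lossy.
Dependency preservation: every FD's attributes lie within a single fragment, so each can be enforced locally — preserved.

lossy but dependency-preserving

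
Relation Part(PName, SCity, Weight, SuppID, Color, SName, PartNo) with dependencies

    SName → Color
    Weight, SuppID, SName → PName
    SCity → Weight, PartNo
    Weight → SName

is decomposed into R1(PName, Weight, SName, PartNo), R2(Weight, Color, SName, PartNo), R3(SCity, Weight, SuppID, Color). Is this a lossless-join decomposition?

No

Chase test. Columns are PName, SCity, Weight, SuppID, Color, SName, PartNo; row i has aⱼ where attribute j ∈ Ri, else bᵢⱼ.
Initial tableau (one row per fragment):
  row 1: a1 b12 a3 b14 b15 a6 a7
  row 2: b21 b22 a3 b24 a5 a6 a7
  row 3: b31 a2 a3 a4 a5 b36 b37
Rows 1 and 2 agree on SName; apply SName→Color and equate their Color entries.
Rows 1 and 3 agree on Weight; apply Weight→SName and equate their SName entries.
No row becomes fully distinguished — the join is lossy.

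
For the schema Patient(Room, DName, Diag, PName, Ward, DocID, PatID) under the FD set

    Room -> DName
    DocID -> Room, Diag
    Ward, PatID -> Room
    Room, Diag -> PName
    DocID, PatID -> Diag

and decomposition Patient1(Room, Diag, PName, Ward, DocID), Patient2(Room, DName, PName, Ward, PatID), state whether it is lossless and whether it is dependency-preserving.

lossy but dependency-preserving

Lossless test: (Room, PName, Ward)⁺ = {Room, DName, PName, Ward}, which is a superkey of neither fragment — lossy.
Dependency preservation: DocID, PatID → Diag is not contained in any single fragment, but the restricted closure of its left-hand side across the fragments still reaches the right-hand side; the remaining FDs each lie inside some fragment. All dependencies are preserved.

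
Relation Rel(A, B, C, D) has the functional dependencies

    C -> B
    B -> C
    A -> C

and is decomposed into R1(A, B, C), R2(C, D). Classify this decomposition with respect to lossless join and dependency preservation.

lossy but dependency-preserving

Lossless test: (C)⁺ = {B, C}, which is a superkey of neither fragment — lossy.
Dependency preservation: every FD's attributes lie within a single fragment, so each can be enforced locally — preserved.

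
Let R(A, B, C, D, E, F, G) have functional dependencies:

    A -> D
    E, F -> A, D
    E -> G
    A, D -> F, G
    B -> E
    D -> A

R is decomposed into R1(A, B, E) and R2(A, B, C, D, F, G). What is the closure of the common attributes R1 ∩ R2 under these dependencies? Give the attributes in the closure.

A, B, D, E, F, G

R1 ∩ R2 = {A, B}.
A → D applies, adding D
A, D → F, G applies, adding F, G
B → E applies, adding E
Closure: {A, B, D, E, F, G}.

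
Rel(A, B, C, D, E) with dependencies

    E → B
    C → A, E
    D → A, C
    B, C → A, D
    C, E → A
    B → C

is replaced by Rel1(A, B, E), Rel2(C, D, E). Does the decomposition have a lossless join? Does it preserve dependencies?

lossless and dependency-preserving

Lossless test: (E)⁺ = {A, B, C, D, E}, which contains all of one fragment — lossless.
Dependency preservation: C → A, E; D → A, C; B, C → A, D; C, E → A; B → C are not contained in any single fragment, but the restricted closure of each left-hand side across the fragments still reaches the right-hand side; the remaining FDs each lie inside some fragment. All dependencies are preserved.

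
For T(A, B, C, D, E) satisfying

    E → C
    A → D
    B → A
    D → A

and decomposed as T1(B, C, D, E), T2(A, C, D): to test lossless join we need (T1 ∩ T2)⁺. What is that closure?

A, C, D

T1 ∩ T2 = {C, D}.
D → A applies, adding A
Closure: {A, C, D}.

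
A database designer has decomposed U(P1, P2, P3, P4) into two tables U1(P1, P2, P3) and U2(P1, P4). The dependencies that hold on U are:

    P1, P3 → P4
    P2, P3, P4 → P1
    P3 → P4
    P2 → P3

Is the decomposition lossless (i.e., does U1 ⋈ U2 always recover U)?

Common attributes: U1 ∩ U2 = {P1}.
No dependency enlarges {P1}, so (P1)⁺ = {P1}.
The closure contains neither all of U1 = {P1, P2, P3} nor all of U2 = {P1, P4}, so the common attributes are not a superkey of either fragment. The join is lossy.

No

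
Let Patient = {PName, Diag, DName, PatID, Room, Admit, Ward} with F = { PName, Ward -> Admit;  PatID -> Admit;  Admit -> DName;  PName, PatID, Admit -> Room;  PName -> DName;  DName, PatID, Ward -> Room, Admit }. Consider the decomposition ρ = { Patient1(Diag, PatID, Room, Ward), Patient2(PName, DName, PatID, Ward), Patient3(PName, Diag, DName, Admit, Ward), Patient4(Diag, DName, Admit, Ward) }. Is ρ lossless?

Chase test. Columns are PName, Diag, DName, PatID, Room, Admit, Ward; row i has aⱼ where attribute j ∈ Patienti, else bᵢⱼ.
Initial tableau (one row per fragment):
  row 1: b11 a2 b13 a4 a5 b16 a7
  row 2: a1 b22 a3 a4 b25 b26 a7
  row 3: a1 a2 a3 b34 b35 a6 a7
  row 4: b41 a2 a3 b44 b45 a6 a7
Rows 2 and 3 agree on PName, Ward; apply PName, Ward→Admit and equate their Admit entries.
Rows 1 and 2 agree on PatID; apply PatID→Admit and equate their Admit entries.
Rows 1 and 2 agree on Admit; apply Admit→DName and equate their DName entries.
Rows 1 and 2 agree on DName, PatID, Ward; apply DName, PatID, Ward→Room, Admit and equate their Room, Admit entries.
No row becomes fully distinguished — the join is lossy.

No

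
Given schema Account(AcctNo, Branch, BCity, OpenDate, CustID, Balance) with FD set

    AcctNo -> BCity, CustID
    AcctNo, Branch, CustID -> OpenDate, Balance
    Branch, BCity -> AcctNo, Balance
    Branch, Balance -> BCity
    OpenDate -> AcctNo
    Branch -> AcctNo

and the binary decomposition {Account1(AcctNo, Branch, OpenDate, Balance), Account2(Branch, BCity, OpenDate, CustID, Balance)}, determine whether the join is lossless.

Yes

Common attributes: Account1 ∩ Account2 = {Branch, OpenDate, Balance}.
Closure of {Branch, OpenDate, Balance}: Branch, Balance → BCity applies, adding BCity; OpenDate → AcctNo applies, adding AcctNo; AcctNo → BCity, CustID applies, adding CustID. So (Branch, OpenDate, Balance)⁺ = {AcctNo, Branch, BCity, OpenDate, CustID, Balance}.
This closure contains every attribute of Account1, so Account1 ∩ Account2 → Account1. The join is lossless.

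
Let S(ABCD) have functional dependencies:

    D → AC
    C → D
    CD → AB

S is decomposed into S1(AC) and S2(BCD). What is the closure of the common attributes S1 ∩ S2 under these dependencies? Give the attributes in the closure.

ABCD

S1 ∩ S2 = {C}.
C → D applies, adding D
CD → AB applies, adding AB
Closure: {ABCD}.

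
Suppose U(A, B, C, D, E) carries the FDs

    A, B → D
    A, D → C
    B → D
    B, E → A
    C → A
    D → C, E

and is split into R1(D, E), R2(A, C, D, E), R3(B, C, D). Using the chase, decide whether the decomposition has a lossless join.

Chase test. Columns are A, B, C, D, E; row i has aⱼ where attribute j ∈ Ri, else bᵢⱼ.
Initial tableau (one row per fragment):
  row 1: b11 b12 b13 a4 a5
  row 2: a1 b22 a3 a4 a5
  row 3: b31 a2 a3 a4 b35
Rows 2 and 3 agree on C; apply C→A and equate their A entries.
Rows 1 and 2 agree on D; apply D→C, E and equate their C, E entries.
Rows 1 and 3 agree on D; apply D→C, E and equate their C, E entries.
Rows 1 and 2 agree on C; apply C→A and equate their A entries.
Row 3 is now all distinguished symbols — the join is lossless.

Yes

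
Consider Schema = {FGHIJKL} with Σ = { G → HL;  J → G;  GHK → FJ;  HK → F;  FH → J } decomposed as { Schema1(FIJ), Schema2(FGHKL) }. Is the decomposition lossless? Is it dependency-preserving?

lossy and not dependency-preserving

Lossless test: (F)⁺ = {F}, which is a superkey of neither fragment — lossy.
Dependency preservation: the restricted closure of {J} across the fragments never reaches {G}, so J → G cannot be enforced without a join — not preserved.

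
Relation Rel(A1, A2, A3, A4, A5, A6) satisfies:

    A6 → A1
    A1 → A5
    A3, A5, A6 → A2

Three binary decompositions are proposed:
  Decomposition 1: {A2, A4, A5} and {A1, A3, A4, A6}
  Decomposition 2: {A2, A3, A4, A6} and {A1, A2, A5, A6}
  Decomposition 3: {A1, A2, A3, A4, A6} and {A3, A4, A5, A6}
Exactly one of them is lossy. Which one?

Decomposition 1: common = {A4}, closure = {A4} → lossy.
Decomposition 2: common = {A2, A6}, closure = {A1, A2, A5, A6} → lossless.
Decomposition 3: common = {A3, A4, A6}, closure = {A1, A2, A3, A4, A5, A6} → lossless.

Decomposition 1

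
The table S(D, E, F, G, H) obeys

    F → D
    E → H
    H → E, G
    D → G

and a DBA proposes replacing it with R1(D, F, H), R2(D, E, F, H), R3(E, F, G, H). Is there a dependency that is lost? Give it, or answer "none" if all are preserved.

Check D → G: no single fragment contains all of {D, G}, and the restricted closure of {D} across the fragments never reaches {G}.
F → D is preserved.
E → H is preserved.
H → E, G is preserved.

D → G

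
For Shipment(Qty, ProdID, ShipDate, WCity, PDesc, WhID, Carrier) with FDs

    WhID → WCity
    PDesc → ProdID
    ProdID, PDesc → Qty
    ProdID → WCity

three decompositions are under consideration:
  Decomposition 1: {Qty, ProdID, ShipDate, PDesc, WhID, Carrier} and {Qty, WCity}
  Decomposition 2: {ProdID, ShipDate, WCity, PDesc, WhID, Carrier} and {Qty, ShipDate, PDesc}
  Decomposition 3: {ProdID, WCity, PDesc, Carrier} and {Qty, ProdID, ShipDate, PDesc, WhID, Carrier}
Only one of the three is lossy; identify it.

Decomposition 1

Decomposition 1: common = {Qty}, closure = {Qty} → lossy.
Decomposition 2: common = {ShipDate, PDesc}, closure = {Qty, ProdID, ShipDate, WCity, PDesc} → lossless.
Decomposition 3: common = {ProdID, PDesc, Carrier}, closure = {Qty, ProdID, WCity, PDesc, Carrier} → lossless.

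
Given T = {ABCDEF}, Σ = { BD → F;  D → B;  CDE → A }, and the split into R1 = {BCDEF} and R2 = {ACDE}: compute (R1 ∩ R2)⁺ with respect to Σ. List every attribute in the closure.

R1 ∩ R2 = {CDE}.
D → B applies, adding B
CDE → A applies, adding A
BD → F applies, adding F
Closure: {ABCDEF}.

ABCDEF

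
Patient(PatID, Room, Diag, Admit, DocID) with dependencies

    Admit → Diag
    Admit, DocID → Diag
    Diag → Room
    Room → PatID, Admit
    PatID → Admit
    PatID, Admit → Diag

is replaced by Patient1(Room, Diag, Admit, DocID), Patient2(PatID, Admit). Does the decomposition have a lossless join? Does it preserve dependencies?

lossless and dependency-preserving

Lossless test: (Admit)⁺ = {PatID, Room, Diag, Admit}, which contains all of one fragment — lossless.
Dependency preservation: Room → PatID, Admit; PatID, Admit → Diag are not contained in any single fragment, but the restricted closure of each left-hand side across the fragments still reaches the right-hand side; the remaining FDs each lie inside some fragment. All dependencies are preserved.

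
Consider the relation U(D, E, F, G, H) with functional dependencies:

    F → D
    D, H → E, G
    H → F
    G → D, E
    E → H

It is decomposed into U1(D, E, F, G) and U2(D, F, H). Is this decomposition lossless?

Common attributes: U1 ∩ U2 = {D, F}.
No dependency enlarges {D, F}, so (D, F)⁺ = {D, F}.
The closure contains neither all of U1 = {D, E, F, G} nor all of U2 = {D, F, H}, so the common attributes are not a superkey of either fragment. The join is lossy.

No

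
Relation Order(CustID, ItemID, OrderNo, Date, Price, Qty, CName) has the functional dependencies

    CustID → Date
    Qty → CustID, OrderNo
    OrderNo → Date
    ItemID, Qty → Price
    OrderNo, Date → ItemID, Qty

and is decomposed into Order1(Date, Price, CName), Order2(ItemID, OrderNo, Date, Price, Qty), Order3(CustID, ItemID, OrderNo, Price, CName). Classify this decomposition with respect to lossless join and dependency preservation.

Lossless test (chase): Rows 2 and 3 agree on OrderNo; apply OrderNo→Date and equate their Date entries. Rows 2 and 3 agree on OrderNo, Date; apply OrderNo, Date→ItemID, Qty and equate their ItemID, Qty entries. Rows 2 and 3 agree on Qty; apply Qty→CustID, OrderNo and equate their CustID, OrderNo entries. Row 3 is now all distinguished symbols — the join is lossless.
Dependency preservation: the restricted closure of {CustID} across the fragments never reaches {Date}, so CustID → Date cannot be enforced without a join — not preserved.

lossless but not dependency-preserving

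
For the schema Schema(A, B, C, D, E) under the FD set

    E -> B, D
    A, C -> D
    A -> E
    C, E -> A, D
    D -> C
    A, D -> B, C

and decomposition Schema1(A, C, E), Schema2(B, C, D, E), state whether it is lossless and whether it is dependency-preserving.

Lossless test: (C, E)⁺ = {A, B, C, D, E}, which contains all of one fragment — lossless.
Dependency preservation: A, C → D; C, E → A, D; A, D → B, C are not contained in any single fragment, but the restricted closure of each left-hand side across the fragments still reaches the right-hand side; the remaining FDs each lie inside some fragment. All dependencies are preserved.

lossless and dependency-preserving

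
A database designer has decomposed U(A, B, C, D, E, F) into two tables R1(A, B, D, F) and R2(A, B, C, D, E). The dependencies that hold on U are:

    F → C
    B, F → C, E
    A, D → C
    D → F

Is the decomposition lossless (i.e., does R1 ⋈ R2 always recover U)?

Yes

Common attributes: R1 ∩ R2 = {A, B, D}.
Closure of {A, B, D}: A, D → C applies, adding C; D → F applies, adding F; B, F → C, E applies, adding E. So (A, B, D)⁺ = {A, B, C, D, E, F}.
This closure contains every attribute of R1, so R1 ∩ R2 → R1. The join is lossless.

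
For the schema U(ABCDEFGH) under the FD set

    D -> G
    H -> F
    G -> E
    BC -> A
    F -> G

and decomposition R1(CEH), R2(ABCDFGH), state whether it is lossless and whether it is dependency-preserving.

lossless but not dependency-preserving

Lossless test: (CH)⁺ = {CEFGH}, which contains all of one fragment — lossless.
Dependency preservation: the restricted closure of {G} across the fragments never reaches {E}, so G → E cannot be enforced without a join — not preserved.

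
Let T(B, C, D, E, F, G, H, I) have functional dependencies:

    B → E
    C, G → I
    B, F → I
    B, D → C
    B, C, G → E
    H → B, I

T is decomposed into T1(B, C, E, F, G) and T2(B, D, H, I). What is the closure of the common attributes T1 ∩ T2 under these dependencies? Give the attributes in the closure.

T1 ∩ T2 = {B}.
B → E applies, adding E
Closure: {B, E}.

B, E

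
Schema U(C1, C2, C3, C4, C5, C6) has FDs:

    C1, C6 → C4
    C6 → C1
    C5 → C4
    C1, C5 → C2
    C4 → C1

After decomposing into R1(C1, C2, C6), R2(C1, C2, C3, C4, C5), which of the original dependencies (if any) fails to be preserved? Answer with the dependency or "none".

Check C1, C6 → C4: no single fragment contains all of {C1, C4, C6}, and the restricted closure of {C1, C6} across the fragments never reaches {C4}.
C6 → C1 is preserved.
C5 → C4 is preserved.
C1, C5 → C2 is preserved.
C4 → C1 is preserved.

C1, C6 → C4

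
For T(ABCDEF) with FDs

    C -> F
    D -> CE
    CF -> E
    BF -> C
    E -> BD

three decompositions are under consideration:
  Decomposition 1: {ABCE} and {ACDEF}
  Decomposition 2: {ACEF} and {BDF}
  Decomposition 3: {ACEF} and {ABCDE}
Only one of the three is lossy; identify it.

Decomposition 2

Decomposition 1: common = {ACE}, closure = {ABCDEF} → lossless.
Decomposition 2: common = {F}, closure = {F} → lossy.
Decomposition 3: common = {ACE}, closure = {ABCDEF} → lossless.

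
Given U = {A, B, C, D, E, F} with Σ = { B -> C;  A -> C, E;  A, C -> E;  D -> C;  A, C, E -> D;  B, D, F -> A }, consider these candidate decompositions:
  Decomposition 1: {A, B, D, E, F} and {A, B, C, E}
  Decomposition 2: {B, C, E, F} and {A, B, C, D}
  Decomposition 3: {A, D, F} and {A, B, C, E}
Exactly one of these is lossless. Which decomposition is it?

Decomposition 1: common = {A, B, E}, closure = {A, B, C, D, E} → lossless.
Decomposition 2: common = {B, C}, closure = {B, C} → lossy.
Decomposition 3: common = {A}, closure = {A, C, D, E} → lossy.

Decomposition 1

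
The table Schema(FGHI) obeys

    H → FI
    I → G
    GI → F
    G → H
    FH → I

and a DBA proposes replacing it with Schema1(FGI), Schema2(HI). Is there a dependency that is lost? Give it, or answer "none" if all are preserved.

H → FI: restricted closure across fragments reaches FI.
I → G lies within Schema1.
GI → F lies within Schema1.
G → H: restricted closure across fragments reaches H.
FH → I: restricted closure across fragments reaches I.
Every dependency is enforceable on the fragments, so the decomposition is dependency-preserving.

none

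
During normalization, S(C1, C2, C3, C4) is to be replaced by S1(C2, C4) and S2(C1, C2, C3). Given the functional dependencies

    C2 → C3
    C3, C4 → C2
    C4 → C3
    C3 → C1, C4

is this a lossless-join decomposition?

Common attributes: S1 ∩ S2 = {C2}.
Closure of {C2}: C2 → C3 applies, adding C3; C3 → C1, C4 applies, adding C1, C4. So (C2)⁺ = {C1, C2, C3, C4}.
This closure contains every attribute of S1, so S1 ∩ S2 → S1. The join is lossless.

Yes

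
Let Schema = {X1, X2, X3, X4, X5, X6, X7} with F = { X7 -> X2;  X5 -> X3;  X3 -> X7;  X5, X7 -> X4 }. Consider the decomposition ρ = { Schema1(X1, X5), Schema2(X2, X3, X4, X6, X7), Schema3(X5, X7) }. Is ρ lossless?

Chase test. Columns are X1, X2, X3, X4, X5, X6, X7; row i has aⱼ where attribute j ∈ Schemai, else bᵢⱼ.
Initial tableau (one row per fragment):
  row 1: a1 b12 b13 b14 a5 b16 b17
  row 2: b21 a2 a3 a4 b25 a6 a7
  row 3: b31 b32 b33 b34 a5 b36 a7
Rows 2 and 3 agree on X7; apply X7→X2 and equate their X2 entries.
Rows 1 and 3 agree on X5; apply X5→X3 and equate their X3 entries.
Rows 1 and 3 agree on X3; apply X3→X7 and equate their X7 entries.
Rows 1 and 3 agree on X5, X7; apply X5, X7→X4 and equate their X4 entries.
Rows 1 and 2 agree on X7; apply X7→X2 and equate their X2 entries.
No row becomes fully distinguished — the join is lossy.

No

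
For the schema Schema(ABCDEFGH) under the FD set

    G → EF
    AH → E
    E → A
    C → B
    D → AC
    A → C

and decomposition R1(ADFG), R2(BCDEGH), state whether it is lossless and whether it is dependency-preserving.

lossless but not dependency-preserving

Lossless test: (DG)⁺ = {ABCDEFG}, which contains all of one fragment — lossless.
Dependency preservation: the restricted closure of {AH} across the fragments never reaches {E}, so AH → E cannot be enforced without a join — not preserved.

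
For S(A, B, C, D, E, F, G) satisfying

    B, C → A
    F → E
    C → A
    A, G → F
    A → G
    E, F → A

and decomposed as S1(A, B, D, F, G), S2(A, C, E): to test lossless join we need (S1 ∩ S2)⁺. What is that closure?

A, E, F, G

S1 ∩ S2 = {A}.
A → G applies, adding G
A, G → F applies, adding F
F → E applies, adding E
Closure: {A, E, F, G}.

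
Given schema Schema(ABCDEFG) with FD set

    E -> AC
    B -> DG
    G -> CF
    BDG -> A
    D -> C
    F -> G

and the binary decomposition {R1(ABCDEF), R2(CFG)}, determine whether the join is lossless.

Common attributes: R1 ∩ R2 = {CF}.
Closure of {CF}: F → G applies, adding G. So (CF)⁺ = {CFG}.
This closure contains every attribute of R2, so R1 ∩ R2 → R2. The join is lossless.

Yes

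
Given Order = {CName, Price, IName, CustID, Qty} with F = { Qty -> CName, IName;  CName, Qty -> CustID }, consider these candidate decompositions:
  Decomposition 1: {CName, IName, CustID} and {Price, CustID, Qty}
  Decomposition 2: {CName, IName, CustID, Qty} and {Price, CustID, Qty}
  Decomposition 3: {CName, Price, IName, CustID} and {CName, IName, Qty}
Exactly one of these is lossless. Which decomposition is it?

Decomposition 1: common = {CustID}, closure = {CustID} → lossy.
Decomposition 2: common = {CustID, Qty}, closure = {CName, IName, CustID, Qty} → lossless.
Decomposition 3: common = {CName, IName}, closure = {CName, IName} → lossy.

Decomposition 2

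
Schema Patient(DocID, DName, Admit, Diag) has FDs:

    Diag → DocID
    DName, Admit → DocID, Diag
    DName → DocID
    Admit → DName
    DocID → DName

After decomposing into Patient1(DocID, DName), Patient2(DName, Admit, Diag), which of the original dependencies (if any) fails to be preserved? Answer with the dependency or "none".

none

Diag → DocID: restricted closure across fragments reaches DocID.
DName, Admit → DocID, Diag: restricted closure across fragments reaches DocID, Diag.
DName → DocID lies within Patient1.
Admit → DName lies within Patient2.
DocID → DName lies within Patient1.
Every dependency is enforceable on the fragments, so the decomposition is dependency-preserving.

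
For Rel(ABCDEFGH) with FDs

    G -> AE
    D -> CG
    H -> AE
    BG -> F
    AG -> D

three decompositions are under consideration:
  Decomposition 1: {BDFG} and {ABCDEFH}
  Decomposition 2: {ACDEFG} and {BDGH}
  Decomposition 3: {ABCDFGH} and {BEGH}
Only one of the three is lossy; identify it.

Decomposition 2

Decomposition 1: common = {BDF}, closure = {ABCDEFG} → lossless.
Decomposition 2: common = {DG}, closure = {ACDEG} → lossy.
Decomposition 3: common = {BGH}, closure = {ABCDEFGH} → lossless.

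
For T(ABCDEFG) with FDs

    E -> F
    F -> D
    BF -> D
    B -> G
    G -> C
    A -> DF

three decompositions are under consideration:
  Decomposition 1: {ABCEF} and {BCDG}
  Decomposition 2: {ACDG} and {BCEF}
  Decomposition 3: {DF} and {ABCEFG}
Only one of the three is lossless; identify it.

Decomposition 3

Decomposition 1: common = {BC}, closure = {BCG} → lossy.
Decomposition 2: common = {C}, closure = {C} → lossy.
Decomposition 3: common = {F}, closure = {DF} → lossless.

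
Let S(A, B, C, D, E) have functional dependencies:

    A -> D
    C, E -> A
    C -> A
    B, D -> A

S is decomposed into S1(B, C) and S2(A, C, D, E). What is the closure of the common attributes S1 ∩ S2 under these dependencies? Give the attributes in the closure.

S1 ∩ S2 = {C}.
C → A applies, adding A
A → D applies, adding D
Closure: {A, C, D}.

A, C, D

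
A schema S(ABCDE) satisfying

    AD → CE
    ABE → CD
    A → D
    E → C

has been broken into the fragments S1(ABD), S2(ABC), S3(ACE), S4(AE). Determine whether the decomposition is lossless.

Yes

Chase test. Columns are ABCDE; row i has aⱼ where attribute j ∈ Si, else bᵢⱼ.
Initial tableau (one row per fragment):
  row 1: a1 a2 b13 a4 b15
  row 2: a1 a2 a3 b24 b25
  row 3: a1 b32 a3 b34 a5
  row 4: a1 b42 b43 b44 a5
Rows 1 and 2 agree on A; apply A→D and equate their D entries.
Rows 1 and 3 agree on A; apply A→D and equate their D entries.
Rows 1 and 4 agree on A; apply A→D and equate their D entries.
Rows 3 and 4 agree on E; apply E→C and equate their C entries.
Rows 1 and 2 agree on AD; apply AD→CE and equate their CE entries.
Rows 1 and 3 agree on AD; apply AD→CE and equate their CE entries.
Row 1 is now all distinguished symbols — the join is lossless.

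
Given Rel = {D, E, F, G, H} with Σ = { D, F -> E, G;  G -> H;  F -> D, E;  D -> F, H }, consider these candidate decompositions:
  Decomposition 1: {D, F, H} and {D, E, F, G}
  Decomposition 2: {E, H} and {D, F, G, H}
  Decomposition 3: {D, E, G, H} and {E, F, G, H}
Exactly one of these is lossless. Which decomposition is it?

Decomposition 1

Decomposition 1: common = {D, F}, closure = {D, E, F, G, H} → lossless.
Decomposition 2: common = {H}, closure = {H} → lossy.
Decomposition 3: common = {E, G, H}, closure = {E, G, H} → lossy.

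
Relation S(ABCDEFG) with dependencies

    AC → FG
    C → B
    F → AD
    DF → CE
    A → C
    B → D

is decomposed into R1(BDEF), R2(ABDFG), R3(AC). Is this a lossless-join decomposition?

Yes

Chase test. Columns are ABCDEFG; row i has aⱼ where attribute j ∈ Ri, else bᵢⱼ.
Initial tableau (one row per fragment):
  row 1: b11 a2 b13 a4 a5 a6 b17
  row 2: a1 a2 b23 a4 b25 a6 a7
  row 3: a1 b32 a3 b34 b35 b36 b37
Rows 1 and 2 agree on F; apply F→AD and equate their AD entries.
Rows 1 and 2 agree on DF; apply DF→CE and equate their CE entries.
Rows 1 and 3 agree on A; apply A→C and equate their C entries.
Rows 1 and 2 agree on AC; apply AC→FG and equate their FG entries.
Rows 1 and 3 agree on AC; apply AC→FG and equate their FG entries.
Rows 1 and 3 agree on C; apply C→B and equate their B entries.
Rows 1 and 3 agree on F; apply F→AD and equate their AD entries.
Rows 1 and 3 agree on DF; apply DF→CE and equate their CE entries.
Row 1 is now all distinguished symbols — the join is lossless.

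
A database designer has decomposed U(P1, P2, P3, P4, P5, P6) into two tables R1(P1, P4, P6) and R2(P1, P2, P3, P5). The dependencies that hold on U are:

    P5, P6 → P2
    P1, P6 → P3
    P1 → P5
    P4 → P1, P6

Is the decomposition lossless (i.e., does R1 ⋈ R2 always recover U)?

No

Common attributes: R1 ∩ R2 = {P1}.
Closure of {P1}: P1 → P5 applies, adding P5. So (P1)⁺ = {P1, P5}.
The closure contains neither all of R1 = {P1, P4, P6} nor all of R2 = {P1, P2, P3, P5}, so the common attributes are not a superkey of either fragment. The join is lossy.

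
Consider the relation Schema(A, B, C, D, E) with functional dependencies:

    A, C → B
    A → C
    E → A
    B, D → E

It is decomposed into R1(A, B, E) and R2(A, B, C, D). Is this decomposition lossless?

Common attributes: R1 ∩ R2 = {A, B}.
Closure of {A, B}: A → C applies, adding C. So (A, B)⁺ = {A, B, C}.
The closure contains neither all of R1 = {A, B, E} nor all of R2 = {A, B, C, D}, so the common attributes are not a superkey of either fragment. The join is lossy.

No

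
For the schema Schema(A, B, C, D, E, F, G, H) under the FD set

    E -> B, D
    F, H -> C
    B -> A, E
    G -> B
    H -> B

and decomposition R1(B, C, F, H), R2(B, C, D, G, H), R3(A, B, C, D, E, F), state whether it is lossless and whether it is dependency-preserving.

lossy but dependency-preserving

Lossless test (chase): Rows 1 and 2 agree on B; apply B→A, E and equate their A, E entries. Rows 1 and 3 agree on B; apply B→A, E and equate their A, E entries. Rows 1 and 2 agree on E; apply E→B, D and equate their B, D entries. No row becomes fully distinguished — the join is lossy.
Dependency preservation: every FD's attributes lie within a single fragment, so each can be enforced locally — preserved.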